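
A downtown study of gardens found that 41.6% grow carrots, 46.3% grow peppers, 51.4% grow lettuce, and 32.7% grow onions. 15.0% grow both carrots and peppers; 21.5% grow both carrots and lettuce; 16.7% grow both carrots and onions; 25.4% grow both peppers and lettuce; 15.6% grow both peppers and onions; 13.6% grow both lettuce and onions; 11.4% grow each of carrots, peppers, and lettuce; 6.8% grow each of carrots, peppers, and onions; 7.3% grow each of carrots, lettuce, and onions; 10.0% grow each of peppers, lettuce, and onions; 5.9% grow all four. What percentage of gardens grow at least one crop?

93.8%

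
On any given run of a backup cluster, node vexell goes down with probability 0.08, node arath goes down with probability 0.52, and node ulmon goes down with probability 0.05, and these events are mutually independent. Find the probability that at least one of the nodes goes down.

Independence gives P(none) = ∏(1 − pᵢ).
P(none) = (1 − 0.08) × (1 − 0.52) × (1 − 0.05) = 0.92 × 0.48 × 0.95 = 0.41952
P(at least one) = 1 − 0.41952 = 0.58048

0.58048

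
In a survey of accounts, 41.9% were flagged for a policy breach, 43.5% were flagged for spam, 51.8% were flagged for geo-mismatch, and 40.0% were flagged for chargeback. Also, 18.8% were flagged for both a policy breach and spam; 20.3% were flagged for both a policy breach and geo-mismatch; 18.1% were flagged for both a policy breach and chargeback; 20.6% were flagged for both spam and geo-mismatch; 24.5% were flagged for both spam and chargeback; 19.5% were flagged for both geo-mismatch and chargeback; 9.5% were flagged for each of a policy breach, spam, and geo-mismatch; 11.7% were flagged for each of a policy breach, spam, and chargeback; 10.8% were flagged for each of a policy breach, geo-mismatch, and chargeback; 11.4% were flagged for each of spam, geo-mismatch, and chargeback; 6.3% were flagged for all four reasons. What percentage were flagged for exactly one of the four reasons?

38.6%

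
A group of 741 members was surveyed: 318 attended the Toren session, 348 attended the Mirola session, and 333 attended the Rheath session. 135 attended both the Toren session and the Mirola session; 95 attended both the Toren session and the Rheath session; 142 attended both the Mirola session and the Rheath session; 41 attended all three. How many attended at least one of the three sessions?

668

|at least one| = 318 + 348 + 333 − 135 − 95 − 142 + 41 = 668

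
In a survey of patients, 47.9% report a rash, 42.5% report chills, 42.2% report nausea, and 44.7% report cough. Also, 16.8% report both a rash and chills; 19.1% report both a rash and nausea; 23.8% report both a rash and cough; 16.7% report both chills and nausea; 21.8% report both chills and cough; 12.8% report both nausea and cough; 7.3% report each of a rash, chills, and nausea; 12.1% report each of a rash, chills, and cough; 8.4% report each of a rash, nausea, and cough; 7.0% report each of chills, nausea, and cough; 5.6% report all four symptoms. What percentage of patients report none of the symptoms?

P(at least one) = 47.9 + 42.5 + 42.2 + 44.7 − 16.8 − 19.1 − 23.8 − 16.7 − 21.8 − 12.8 + 7.3 + 12.1 + 8.4 + 7.0 − 5.6 = 95.5%
P(none) = 100% − 95.5% = 4.5%

4.5%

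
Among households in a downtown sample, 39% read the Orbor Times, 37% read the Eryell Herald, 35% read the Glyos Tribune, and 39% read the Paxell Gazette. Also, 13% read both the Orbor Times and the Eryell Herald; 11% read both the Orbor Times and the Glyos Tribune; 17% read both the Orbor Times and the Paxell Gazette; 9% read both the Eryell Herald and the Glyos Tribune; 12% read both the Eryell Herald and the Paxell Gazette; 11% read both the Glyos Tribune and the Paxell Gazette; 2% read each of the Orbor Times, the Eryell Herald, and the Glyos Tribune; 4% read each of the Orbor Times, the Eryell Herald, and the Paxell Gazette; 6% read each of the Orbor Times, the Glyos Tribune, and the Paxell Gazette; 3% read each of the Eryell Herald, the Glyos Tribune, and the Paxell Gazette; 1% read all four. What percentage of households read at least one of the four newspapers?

Apply inclusion-exclusion:
P(union) = 39 + 37 + 35 + 39 − 13 − 11 − 17 − 9 − 12 − 11 + 2 + 4 + 6 + 3 − 1 = 91%

91%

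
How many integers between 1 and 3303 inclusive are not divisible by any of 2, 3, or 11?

floor(3303/2) + floor(3303/3) + floor(3303/11) − floor(3303/6) − floor(3303/22) − floor(3303/33) + floor(3303/66) = 1651 + 1101 + 300 − 550 − 150 − 100 + 50 = 2302
3303 − 2302 = 1001

1001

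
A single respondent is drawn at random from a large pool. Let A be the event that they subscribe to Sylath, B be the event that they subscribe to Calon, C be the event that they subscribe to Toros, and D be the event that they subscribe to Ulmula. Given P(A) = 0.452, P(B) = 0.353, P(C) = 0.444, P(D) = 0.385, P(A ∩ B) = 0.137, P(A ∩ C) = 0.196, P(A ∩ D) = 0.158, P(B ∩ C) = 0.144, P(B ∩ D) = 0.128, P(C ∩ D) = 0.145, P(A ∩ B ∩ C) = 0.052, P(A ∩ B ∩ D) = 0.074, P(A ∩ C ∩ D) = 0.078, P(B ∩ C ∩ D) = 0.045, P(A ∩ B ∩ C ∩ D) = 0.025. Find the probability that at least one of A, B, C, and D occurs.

P(A ∪ B ∪ C ∪ D) = 0.452 + 0.353 + 0.444 + 0.385 − 0.137 − 0.196 − 0.158 − 0.144 − 0.128 − 0.145 + 0.052 + 0.074 + 0.078 + 0.045 − 0.025 = 0.950

0.950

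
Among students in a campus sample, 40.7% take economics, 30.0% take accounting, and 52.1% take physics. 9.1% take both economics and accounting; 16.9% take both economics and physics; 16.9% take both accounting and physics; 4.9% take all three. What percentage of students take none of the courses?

15.2%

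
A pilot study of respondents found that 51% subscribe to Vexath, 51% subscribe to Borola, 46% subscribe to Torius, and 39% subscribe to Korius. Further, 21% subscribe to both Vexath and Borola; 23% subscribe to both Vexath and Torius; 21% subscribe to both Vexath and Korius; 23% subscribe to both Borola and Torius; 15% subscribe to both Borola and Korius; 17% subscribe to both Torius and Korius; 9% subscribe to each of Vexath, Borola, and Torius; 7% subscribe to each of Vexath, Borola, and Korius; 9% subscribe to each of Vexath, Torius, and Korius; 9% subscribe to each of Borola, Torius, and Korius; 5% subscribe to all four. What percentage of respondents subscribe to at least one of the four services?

P(≥1) = 51 + 51 + 46 + 39 − 21 − 23 − 21 − 23 − 15 − 17 + 9 + 7 + 9 + 9 − 5 = 96%

96%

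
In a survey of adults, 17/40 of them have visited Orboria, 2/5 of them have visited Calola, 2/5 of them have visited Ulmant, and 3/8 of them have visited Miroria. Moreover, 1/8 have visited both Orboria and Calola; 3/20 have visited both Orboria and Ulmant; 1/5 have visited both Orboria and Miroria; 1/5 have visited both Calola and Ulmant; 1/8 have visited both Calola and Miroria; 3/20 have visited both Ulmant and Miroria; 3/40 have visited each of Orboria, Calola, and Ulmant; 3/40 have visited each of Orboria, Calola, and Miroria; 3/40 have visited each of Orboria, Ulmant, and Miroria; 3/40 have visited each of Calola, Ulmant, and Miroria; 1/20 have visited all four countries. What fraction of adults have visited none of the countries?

1/10

Using inclusion–exclusion:
P(≥1) = 17/40 + 2/5 + 2/5 + 3/8 − 1/8 − 3/20 − 1/5 − 1/5 − 1/8 − 3/20 + 3/40 + 3/40 + 3/40 + 3/40 − 1/20 = 9/10
P(none) = 1 − 9/10 = 1/10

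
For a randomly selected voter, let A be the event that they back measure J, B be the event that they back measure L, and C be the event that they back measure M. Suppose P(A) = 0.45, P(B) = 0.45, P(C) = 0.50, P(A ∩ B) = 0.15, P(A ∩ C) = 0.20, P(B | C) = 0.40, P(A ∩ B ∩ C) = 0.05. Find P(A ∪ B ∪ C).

0.90

P(B ∩ C) = P(C)·P(B|C) = 0.50 × 0.40 = 0.20
P(A ∪ B ∪ C) = 0.45 + 0.45 + 0.50 − 0.15 − 0.20 − 0.20 + 0.05 = 0.90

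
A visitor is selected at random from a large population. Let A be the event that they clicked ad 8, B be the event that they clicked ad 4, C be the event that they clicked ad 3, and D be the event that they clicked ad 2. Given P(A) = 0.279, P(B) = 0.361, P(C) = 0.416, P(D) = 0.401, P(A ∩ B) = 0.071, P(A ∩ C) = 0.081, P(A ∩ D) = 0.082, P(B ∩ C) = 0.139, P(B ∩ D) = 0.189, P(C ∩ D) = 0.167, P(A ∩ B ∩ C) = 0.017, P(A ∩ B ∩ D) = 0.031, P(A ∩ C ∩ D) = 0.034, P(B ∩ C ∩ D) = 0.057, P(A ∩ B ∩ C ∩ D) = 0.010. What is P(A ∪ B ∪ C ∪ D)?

0.857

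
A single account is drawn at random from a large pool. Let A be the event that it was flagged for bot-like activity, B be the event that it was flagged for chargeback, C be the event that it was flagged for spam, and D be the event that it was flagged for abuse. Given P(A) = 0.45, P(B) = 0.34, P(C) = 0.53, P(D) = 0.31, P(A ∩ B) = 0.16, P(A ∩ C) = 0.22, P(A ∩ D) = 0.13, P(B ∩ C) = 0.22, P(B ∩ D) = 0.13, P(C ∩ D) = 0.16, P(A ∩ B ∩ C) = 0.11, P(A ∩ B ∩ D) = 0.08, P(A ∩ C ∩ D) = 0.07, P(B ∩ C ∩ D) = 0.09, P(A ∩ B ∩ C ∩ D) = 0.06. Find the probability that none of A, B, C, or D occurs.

P(A ∪ B ∪ C ∪ D) = 0.45 + 0.34 + 0.53 + 0.31 − 0.16 − 0.22 − 0.13 − 0.22 − 0.13 − 0.16 + 0.11 + 0.08 + 0.07 + 0.09 − 0.06 = 0.90
P(none) = 1 − 0.90 = 0.10

0.10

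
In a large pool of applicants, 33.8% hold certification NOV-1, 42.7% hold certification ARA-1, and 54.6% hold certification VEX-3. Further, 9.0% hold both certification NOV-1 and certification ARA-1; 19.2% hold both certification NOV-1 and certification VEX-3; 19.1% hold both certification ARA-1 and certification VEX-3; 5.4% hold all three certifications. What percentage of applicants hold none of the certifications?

By inclusion–exclusion:
P(≥1) = 33.8 + 42.7 + 54.6 − 9.0 − 19.2 − 19.1 + 5.4 = 89.2%
P(none) = 100% − 89.2% = 10.8%

10.8%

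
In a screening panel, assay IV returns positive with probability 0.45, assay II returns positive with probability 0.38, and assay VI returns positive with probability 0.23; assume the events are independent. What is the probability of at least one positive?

0.73743

P(none) = (1 − 0.45) × (1 − 0.38) × (1 − 0.23) = 0.55 × 0.62 × 0.77 = 0.26257
P(at least one) = 1 − 0.26257 = 0.73743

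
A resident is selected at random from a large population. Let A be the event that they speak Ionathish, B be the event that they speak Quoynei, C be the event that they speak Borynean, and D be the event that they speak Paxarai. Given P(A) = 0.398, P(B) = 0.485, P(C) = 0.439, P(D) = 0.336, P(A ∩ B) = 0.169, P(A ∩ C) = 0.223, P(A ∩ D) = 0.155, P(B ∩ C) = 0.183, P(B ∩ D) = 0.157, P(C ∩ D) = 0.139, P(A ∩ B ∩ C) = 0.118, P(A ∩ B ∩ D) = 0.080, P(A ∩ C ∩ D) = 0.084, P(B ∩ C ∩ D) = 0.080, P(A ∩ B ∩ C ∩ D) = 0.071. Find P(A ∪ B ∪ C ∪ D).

Using inclusion–exclusion:
P(A ∪ B ∪ C ∪ D) = 0.398 + 0.485 + 0.439 + 0.336 − 0.169 − 0.223 − 0.155 − 0.183 − 0.157 − 0.139 + 0.118 + 0.080 + 0.084 + 0.080 − 0.071 = 0.923

0.923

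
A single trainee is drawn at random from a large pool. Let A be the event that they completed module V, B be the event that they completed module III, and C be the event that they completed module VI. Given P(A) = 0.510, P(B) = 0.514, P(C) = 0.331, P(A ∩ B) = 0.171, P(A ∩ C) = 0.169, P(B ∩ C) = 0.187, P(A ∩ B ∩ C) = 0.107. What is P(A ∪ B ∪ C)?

P(A ∪ B ∪ C) = 0.510 + 0.514 + 0.331 − 0.171 − 0.169 − 0.187 + 0.107 = 0.935

0.935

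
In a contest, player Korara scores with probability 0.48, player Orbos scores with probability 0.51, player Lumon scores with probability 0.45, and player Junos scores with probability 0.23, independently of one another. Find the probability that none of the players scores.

0.1079078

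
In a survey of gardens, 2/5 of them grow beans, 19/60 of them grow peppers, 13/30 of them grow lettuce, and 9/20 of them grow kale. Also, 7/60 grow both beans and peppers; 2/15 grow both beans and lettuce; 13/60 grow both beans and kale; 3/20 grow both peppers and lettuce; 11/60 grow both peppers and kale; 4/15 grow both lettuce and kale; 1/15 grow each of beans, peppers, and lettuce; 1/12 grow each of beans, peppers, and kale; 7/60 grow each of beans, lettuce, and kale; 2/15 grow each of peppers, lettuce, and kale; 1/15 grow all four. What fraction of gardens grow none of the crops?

2/15

Using inclusion–exclusion:
P(union) = 2/5 + 19/60 + 13/30 + 9/20 − 7/60 − 2/15 − 13/60 − 3/20 − 11/60 − 4/15 + 1/15 + 1/12 + 7/60 + 2/15 − 1/15 = 13/15
P(none) = 1 − 13/15 = 2/15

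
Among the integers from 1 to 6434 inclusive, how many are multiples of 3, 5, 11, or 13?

3554

2144 + 1286 + 584 + 494 − 428 − 194 − 164 − 116 − 98 − 44 + 38 + 32 + 14 + 8 − 2 = 3554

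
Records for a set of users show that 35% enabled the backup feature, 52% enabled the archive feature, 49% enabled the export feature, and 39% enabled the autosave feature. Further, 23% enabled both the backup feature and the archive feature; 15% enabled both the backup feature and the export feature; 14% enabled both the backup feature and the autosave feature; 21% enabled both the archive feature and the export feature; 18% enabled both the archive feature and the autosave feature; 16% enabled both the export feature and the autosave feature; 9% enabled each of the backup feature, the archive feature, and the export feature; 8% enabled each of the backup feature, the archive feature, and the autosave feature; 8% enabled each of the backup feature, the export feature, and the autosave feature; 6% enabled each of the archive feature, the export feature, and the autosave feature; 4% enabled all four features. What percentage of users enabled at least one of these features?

95%

By inclusion-exclusion,
P(at least one) = 35 + 52 + 49 + 39 − 23 − 15 − 14 − 21 − 18 − 16 + 9 + 8 + 8 + 6 − 4 = 95%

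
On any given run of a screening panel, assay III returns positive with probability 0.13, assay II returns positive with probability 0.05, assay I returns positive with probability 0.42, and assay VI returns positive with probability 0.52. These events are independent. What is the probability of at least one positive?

0.7699024

P(none) = (1 − 0.13) × (1 − 0.05) × (1 − 0.42) × (1 − 0.52) = 0.87 × 0.95 × 0.58 × 0.48 = 0.2300976
P(at least one) = 1 − 0.2300976 = 0.7699024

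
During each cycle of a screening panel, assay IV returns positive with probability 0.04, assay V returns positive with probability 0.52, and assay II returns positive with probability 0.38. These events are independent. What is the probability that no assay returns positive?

P(none) = (1 − 0.04) × (1 − 0.52) × (1 − 0.38) = 0.96 × 0.48 × 0.62 = 0.285696

0.285696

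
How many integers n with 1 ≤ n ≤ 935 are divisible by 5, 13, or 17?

Apply inclusion-exclusion:
187 + 71 + 55 − 14 − 11 − 4 + 0 = 284

284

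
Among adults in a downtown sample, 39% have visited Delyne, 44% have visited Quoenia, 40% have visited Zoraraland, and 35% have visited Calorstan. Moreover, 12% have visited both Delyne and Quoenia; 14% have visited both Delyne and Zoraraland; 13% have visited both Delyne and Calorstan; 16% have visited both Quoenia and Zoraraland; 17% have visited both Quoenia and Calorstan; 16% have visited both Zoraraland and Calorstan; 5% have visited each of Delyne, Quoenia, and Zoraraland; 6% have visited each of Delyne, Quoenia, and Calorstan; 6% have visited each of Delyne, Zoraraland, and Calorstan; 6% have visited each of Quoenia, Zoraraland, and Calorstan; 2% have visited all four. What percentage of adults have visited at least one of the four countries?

91%

Apply inclusion-exclusion:
P(union) = 39 + 44 + 40 + 35 − 12 − 14 − 13 − 16 − 17 − 16 + 5 + 6 + 6 + 6 − 2 = 91%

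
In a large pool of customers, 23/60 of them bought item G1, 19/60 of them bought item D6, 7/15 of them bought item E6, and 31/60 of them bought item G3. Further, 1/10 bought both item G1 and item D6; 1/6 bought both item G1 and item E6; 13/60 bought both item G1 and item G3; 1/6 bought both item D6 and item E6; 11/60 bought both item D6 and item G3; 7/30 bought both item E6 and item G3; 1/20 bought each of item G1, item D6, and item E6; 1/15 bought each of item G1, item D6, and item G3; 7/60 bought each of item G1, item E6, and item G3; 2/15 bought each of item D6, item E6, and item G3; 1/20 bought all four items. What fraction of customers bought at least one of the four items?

P(at least one) = 23/60 + 19/60 + 7/15 + 31/60 − 1/10 − 1/6 − 13/60 − 1/6 − 11/60 − 7/30 + 1/20 + 1/15 + 7/60 + 2/15 − 1/20 = 14/15

14/15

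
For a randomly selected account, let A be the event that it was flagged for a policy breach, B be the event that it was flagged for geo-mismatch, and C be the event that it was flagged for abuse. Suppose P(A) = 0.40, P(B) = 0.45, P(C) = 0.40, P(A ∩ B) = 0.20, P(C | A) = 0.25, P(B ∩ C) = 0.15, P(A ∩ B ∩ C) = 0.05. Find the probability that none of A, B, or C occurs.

0.15

P(A ∩ C) = P(A)·P(C|A) = 0.40 × 0.25 = 0.10
Apply inclusion-exclusion:
P(A ∪ B ∪ C) = 0.40 + 0.45 + 0.40 − 0.20 − 0.10 − 0.15 + 0.05 = 0.85
P(none) = 1 − 0.85 = 0.15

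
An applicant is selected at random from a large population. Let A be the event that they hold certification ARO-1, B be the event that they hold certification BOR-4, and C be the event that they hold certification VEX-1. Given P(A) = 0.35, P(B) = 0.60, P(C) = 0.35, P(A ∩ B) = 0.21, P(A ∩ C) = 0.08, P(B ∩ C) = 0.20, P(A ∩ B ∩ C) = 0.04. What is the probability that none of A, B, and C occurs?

0.15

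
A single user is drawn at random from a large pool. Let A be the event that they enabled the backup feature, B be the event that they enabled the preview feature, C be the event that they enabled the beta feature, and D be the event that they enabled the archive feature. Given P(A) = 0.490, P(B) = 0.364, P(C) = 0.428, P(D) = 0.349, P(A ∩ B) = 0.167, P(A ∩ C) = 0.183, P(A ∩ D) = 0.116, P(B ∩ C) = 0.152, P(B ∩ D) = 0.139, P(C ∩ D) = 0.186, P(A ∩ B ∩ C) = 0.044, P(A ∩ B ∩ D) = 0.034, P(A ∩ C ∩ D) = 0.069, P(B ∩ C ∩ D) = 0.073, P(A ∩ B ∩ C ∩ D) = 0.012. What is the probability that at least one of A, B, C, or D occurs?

By inclusion-exclusion,
P(A ∪ B ∪ C ∪ D) = 0.490 + 0.364 + 0.428 + 0.349 − 0.167 − 0.183 − 0.116 − 0.152 − 0.139 − 0.186 + 0.044 + 0.034 + 0.069 + 0.073 − 0.012 = 0.896

0.896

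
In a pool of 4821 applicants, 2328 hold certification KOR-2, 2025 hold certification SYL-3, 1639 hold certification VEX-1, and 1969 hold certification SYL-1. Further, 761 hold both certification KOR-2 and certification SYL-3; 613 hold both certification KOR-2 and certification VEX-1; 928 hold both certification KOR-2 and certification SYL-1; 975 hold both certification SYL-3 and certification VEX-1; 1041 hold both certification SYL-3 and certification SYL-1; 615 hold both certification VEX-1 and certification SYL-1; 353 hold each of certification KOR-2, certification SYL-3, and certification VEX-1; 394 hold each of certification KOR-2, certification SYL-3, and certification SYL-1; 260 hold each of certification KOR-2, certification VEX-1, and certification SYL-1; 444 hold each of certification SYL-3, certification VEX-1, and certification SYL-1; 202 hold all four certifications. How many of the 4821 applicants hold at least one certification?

4277

Inclusion–exclusion gives
N(≥1) = 2328 + 2025 + 1639 + 1969 − 761 − 613 − 928 − 975 − 1041 − 615 + 353 + 394 + 260 + 444 − 202 = 4277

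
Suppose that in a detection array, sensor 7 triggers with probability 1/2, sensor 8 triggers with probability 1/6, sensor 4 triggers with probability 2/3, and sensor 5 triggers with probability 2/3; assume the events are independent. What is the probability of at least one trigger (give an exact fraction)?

P(none) = (1 − 1/2) × (1 − 1/6) × (1 − 2/3) × (1 − 2/3) = 1/2 × 5/6 × 1/3 × 1/3 = 5/108
P(at least one) = 1 − 5/108 = 103/108

103/108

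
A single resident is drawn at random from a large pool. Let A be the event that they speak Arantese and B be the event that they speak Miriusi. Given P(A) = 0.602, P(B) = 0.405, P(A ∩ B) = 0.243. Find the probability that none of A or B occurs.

0.236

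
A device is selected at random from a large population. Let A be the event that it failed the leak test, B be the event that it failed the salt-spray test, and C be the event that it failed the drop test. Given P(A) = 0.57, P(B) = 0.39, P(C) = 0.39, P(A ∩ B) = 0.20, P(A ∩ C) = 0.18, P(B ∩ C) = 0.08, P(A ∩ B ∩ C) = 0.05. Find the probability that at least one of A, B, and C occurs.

0.94

By inclusion–exclusion:
P(A ∪ B ∪ C) = 0.57 + 0.39 + 0.39 − 0.20 − 0.18 − 0.08 + 0.05 = 0.94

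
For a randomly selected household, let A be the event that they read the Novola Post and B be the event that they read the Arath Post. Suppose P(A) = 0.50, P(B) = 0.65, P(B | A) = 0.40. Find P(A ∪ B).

P(A ∩ B) = P(A)·P(B|A) = 0.50 × 0.40 = 0.20
P(A ∪ B) = 0.50 + 0.65 − 0.20 = 0.95

0.95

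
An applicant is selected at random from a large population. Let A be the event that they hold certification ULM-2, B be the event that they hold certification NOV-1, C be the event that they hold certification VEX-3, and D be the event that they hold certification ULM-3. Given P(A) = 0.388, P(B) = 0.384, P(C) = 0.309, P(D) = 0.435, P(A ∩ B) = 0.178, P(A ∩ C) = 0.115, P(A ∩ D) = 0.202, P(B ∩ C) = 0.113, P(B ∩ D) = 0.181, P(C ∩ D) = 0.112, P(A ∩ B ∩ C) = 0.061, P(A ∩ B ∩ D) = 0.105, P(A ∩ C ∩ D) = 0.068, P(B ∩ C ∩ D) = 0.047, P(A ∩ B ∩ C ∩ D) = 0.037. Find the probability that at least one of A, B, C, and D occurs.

Inclusion–exclusion gives
P(A ∪ B ∪ C ∪ D) = 0.388 + 0.384 + 0.309 + 0.435 − 0.178 − 0.115 − 0.202 − 0.113 − 0.181 − 0.112 + 0.061 + 0.105 + 0.068 + 0.047 − 0.037 = 0.859

0.859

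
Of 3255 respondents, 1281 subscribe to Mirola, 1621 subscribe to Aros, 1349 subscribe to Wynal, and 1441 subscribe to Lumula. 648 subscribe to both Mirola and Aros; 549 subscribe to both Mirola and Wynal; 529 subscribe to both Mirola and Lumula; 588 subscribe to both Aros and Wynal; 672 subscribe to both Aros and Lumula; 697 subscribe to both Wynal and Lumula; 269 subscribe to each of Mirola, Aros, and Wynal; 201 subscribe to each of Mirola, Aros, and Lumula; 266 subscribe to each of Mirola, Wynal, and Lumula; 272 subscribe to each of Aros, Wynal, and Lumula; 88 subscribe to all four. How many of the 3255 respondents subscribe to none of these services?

326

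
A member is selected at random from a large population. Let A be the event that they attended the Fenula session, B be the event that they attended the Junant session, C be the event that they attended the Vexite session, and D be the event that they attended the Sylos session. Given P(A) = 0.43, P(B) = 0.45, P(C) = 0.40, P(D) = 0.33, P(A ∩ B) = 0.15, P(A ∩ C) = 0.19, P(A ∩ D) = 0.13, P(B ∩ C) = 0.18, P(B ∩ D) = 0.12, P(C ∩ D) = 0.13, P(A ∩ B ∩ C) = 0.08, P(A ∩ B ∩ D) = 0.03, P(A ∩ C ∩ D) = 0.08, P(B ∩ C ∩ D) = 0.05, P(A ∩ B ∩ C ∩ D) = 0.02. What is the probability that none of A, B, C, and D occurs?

By inclusion–exclusion:
P(A ∪ B ∪ C ∪ D) = 0.43 + 0.45 + 0.40 + 0.33 − 0.15 − 0.19 − 0.13 − 0.18 − 0.12 − 0.13 + 0.08 + 0.03 + 0.08 + 0.05 − 0.02 = 0.93
P(none) = 1 − 0.93 = 0.07

0.07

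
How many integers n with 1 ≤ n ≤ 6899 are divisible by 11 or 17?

996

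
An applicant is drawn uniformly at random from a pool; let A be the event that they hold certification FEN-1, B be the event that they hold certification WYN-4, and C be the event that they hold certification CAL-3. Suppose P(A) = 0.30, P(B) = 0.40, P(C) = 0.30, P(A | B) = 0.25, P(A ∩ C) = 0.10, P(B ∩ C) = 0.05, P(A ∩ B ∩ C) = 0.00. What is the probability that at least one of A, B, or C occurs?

0.75

P(A ∩ B) = P(B)·P(A|B) = 0.40 × 0.25 = 0.10
Inclusion–exclusion gives
P(A ∪ B ∪ C) = 0.30 + 0.40 + 0.30 − 0.10 − 0.10 − 0.05 + 0.00 = 0.75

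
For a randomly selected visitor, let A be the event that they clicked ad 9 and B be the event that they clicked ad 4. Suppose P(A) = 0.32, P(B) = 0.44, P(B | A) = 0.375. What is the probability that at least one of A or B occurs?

P(A ∩ B) = P(A)·P(B|A) = 0.32 × 0.375 = 0.12
P(A ∪ B) = 0.32 + 0.44 − 0.12 = 0.64

0.64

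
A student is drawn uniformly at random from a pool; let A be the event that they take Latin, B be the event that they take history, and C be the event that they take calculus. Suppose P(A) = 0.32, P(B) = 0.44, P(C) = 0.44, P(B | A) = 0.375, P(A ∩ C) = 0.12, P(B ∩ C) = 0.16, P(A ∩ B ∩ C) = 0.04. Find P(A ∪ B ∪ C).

0.84

P(A ∩ B) = P(A)·P(B|A) = 0.32 × 0.375 = 0.12
By inclusion-exclusion,
P(A ∪ B ∪ C) = 0.32 + 0.44 + 0.44 − 0.12 − 0.12 − 0.16 + 0.04 = 0.84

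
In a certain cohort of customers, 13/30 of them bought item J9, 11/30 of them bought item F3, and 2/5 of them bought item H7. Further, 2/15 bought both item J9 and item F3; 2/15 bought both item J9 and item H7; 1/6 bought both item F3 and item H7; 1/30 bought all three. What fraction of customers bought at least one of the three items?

Inclusion–exclusion gives
P(at least one) = 13/30 + 11/30 + 2/5 − 2/15 − 2/15 − 1/6 + 1/30 = 4/5

4/5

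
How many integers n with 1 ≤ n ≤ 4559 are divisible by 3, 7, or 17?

By inclusion-exclusion,
⌊4559/3⌋ + ⌊4559/7⌋ + ⌊4559/17⌋ − ⌊4559/21⌋ − ⌊4559/51⌋ − ⌊4559/119⌋ + ⌊4559/357⌋ = 1519 + 651 + 268 − 217 − 89 − 38 + 12 = 2106

2106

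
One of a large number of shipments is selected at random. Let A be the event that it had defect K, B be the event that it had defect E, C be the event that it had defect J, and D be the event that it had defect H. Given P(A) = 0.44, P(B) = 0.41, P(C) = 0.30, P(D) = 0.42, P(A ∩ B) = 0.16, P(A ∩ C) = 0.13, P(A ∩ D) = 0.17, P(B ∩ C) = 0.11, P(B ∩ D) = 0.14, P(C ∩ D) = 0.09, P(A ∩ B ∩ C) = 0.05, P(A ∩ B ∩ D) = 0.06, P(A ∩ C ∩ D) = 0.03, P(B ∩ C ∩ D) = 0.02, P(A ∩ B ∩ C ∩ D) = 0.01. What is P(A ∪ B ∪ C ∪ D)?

P(A ∪ B ∪ C ∪ D) = 0.44 + 0.41 + 0.30 + 0.42 − 0.16 − 0.13 − 0.17 − 0.11 − 0.14 − 0.09 + 0.05 + 0.06 + 0.03 + 0.02 − 0.01 = 0.92

0.92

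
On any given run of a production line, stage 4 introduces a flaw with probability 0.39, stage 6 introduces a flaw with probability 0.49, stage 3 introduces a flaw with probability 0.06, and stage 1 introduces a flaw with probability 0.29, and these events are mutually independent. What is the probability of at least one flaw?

P(none) = (1 − 0.39) × (1 − 0.49) × (1 − 0.06) × (1 − 0.29) = 0.61 × 0.51 × 0.94 × 0.71 = 0.20762814
P(at least one) = 1 − 0.20762814 = 0.79237186

0.79237186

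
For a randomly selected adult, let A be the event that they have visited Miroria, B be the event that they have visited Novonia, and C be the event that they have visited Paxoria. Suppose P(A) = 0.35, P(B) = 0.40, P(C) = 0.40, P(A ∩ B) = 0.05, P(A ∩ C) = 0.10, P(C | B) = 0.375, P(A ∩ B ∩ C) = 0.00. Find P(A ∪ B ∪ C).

P(B ∩ C) = P(B)·P(C|B) = 0.40 × 0.375 = 0.15
P(A ∪ B ∪ C) = 0.35 + 0.40 + 0.40 − 0.05 − 0.10 − 0.15 + 0.00 = 0.85

0.85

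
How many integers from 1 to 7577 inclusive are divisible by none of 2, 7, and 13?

Inclusion–exclusion gives
3788 + 1082 + 582 − 541 − 291 − 83 + 41 = 4578
7577 − 4578 = 2999

2999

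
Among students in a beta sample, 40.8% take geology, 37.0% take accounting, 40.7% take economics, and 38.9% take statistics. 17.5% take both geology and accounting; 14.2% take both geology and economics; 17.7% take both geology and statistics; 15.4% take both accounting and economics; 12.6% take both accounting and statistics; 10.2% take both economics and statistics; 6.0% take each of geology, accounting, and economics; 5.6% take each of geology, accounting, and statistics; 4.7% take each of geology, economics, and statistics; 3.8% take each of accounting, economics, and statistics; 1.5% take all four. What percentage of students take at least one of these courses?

Using inclusion–exclusion:
P(at least one) = 40.8 + 37.0 + 40.7 + 38.9 − 17.5 − 14.2 − 17.7 − 15.4 − 12.6 − 10.2 + 6.0 + 5.6 + 4.7 + 3.8 − 1.5 = 88.4%

88.4%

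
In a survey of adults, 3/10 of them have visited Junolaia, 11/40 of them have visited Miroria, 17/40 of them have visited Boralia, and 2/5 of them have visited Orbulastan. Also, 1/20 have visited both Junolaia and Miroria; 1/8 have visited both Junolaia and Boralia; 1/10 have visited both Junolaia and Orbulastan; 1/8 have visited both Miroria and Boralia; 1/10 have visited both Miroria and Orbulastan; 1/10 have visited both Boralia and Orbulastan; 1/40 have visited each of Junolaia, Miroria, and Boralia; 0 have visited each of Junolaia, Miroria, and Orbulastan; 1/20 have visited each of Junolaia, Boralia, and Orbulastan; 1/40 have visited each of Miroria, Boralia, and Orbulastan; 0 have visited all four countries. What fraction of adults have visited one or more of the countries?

9/10

P(union) = 3/10 + 11/40 + 17/40 + 2/5 − 1/20 − 1/8 − 1/10 − 1/8 − 1/10 − 1/10 + 1/40 + 0 + 1/20 + 1/40 − 0 = 9/10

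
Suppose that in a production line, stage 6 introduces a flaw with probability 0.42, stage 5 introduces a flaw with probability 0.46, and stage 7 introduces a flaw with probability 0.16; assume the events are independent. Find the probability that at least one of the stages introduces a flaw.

0.736912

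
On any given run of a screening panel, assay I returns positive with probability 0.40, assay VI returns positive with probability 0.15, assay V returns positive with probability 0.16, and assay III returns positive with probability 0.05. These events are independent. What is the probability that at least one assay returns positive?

P(none) = (1 − 0.40) × (1 − 0.15) × (1 − 0.16) × (1 − 0.05) = 0.60 × 0.85 × 0.84 × 0.95 = 0.40698
P(at least one) = 1 − 0.40698 = 0.59302

0.59302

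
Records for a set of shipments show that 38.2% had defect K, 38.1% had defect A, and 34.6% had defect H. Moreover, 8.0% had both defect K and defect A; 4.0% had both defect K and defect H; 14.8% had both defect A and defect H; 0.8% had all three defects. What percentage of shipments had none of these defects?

15.1%

P(union) = 38.2 + 38.1 + 34.6 − 8.0 − 4.0 − 14.8 + 0.8 = 84.9%
P(none) = 100% − 84.9% = 15.1%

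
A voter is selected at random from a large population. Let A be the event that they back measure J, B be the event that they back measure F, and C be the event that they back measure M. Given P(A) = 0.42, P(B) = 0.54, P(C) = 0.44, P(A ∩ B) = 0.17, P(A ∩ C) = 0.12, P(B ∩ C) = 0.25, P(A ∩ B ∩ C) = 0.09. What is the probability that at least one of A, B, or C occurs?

Apply inclusion-exclusion:
P(A ∪ B ∪ C) = 0.42 + 0.54 + 0.44 − 0.17 − 0.12 − 0.25 + 0.09 = 0.95

0.95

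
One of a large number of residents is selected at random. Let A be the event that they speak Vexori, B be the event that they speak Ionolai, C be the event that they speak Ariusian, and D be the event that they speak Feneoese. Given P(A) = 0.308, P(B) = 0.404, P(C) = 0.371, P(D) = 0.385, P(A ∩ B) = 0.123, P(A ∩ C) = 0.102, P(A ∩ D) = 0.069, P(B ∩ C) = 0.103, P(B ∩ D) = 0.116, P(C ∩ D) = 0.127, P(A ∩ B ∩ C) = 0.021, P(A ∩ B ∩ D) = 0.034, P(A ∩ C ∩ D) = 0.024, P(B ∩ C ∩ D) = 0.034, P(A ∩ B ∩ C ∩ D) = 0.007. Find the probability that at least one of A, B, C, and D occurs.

0.934

Apply inclusion-exclusion:
P(A ∪ B ∪ C ∪ D) = 0.308 + 0.404 + 0.371 + 0.385 − 0.123 − 0.102 − 0.069 − 0.103 − 0.116 − 0.127 + 0.021 + 0.034 + 0.024 + 0.034 − 0.007 = 0.934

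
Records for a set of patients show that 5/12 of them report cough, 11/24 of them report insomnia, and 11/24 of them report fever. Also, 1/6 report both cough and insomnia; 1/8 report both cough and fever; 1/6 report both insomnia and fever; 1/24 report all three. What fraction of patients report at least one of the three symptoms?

11/12

Apply inclusion-exclusion:
P(at least one) = 5/12 + 11/24 + 11/24 − 1/6 − 1/8 − 1/6 + 1/24 = 11/12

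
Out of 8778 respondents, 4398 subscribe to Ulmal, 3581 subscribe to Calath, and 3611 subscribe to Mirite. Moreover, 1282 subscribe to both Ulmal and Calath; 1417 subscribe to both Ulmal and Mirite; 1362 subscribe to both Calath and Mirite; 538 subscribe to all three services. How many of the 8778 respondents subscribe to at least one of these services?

8067

Apply inclusion-exclusion:
|union| = 4398 + 3581 + 3611 − 1282 − 1417 − 1362 + 538 = 8067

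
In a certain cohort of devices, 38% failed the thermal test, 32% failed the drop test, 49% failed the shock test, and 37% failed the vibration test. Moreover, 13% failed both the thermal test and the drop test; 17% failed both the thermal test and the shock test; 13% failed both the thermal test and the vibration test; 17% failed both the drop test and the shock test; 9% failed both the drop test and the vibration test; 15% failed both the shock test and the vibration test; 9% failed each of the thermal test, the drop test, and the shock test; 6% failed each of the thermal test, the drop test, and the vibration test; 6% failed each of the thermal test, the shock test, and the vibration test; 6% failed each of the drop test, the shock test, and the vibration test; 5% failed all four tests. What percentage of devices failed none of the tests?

P(at least one) = 38 + 32 + 49 + 37 − 13 − 17 − 13 − 17 − 9 − 15 + 9 + 6 + 6 + 6 − 5 = 94%
P(none) = 100% − 94% = 6%

6%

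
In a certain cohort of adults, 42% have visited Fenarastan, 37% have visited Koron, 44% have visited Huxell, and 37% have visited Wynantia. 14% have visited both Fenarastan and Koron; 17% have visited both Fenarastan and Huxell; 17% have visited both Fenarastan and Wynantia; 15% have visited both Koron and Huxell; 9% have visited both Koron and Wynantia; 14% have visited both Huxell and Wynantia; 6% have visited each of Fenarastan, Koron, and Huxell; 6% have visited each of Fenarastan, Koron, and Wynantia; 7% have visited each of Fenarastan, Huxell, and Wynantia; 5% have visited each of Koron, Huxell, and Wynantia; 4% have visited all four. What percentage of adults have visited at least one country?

94%

Inclusion–exclusion gives
P(union) = 42 + 37 + 44 + 37 − 14 − 17 − 17 − 15 − 9 − 14 + 6 + 6 + 7 + 5 − 4 = 94%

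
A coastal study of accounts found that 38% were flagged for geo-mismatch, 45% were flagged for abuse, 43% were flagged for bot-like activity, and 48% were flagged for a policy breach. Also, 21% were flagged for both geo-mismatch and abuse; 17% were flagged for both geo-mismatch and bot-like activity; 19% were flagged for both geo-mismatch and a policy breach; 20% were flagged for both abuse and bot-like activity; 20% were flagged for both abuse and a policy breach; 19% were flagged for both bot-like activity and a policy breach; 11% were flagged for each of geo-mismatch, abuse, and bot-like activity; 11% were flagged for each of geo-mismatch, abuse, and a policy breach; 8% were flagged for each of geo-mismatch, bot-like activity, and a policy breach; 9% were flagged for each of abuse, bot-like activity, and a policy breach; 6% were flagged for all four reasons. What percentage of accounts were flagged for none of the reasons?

9%

P(≥1) = 38 + 45 + 43 + 48 − 21 − 17 − 19 − 20 − 20 − 19 + 11 + 11 + 8 + 9 − 6 = 91%
P(none) = 100% − 91% = 9%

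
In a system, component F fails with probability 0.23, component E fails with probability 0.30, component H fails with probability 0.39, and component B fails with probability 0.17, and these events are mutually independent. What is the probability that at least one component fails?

0.7271043

P(none) = (1 − 0.23) × (1 − 0.30) × (1 − 0.39) × (1 − 0.17) = 0.77 × 0.70 × 0.61 × 0.83 = 0.2728957
P(at least one) = 1 − 0.2728957 = 0.7271043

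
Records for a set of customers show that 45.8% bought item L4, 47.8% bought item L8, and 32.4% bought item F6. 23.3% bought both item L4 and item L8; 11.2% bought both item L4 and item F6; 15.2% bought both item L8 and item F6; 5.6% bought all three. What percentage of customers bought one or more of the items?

81.9%

P(union) = 45.8 + 47.8 + 32.4 − 23.3 − 11.2 − 15.2 + 5.6 = 81.9%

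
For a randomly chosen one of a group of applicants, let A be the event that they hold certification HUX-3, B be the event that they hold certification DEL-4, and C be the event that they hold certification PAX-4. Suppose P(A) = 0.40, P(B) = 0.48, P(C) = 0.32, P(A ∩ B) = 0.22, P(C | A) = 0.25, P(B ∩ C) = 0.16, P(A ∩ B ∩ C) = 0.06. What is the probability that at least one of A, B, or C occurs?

P(A ∩ C) = P(A)·P(C|A) = 0.40 × 0.25 = 0.10
P(A ∪ B ∪ C) = 0.40 + 0.48 + 0.32 − 0.22 − 0.10 − 0.16 + 0.06 = 0.78

0.78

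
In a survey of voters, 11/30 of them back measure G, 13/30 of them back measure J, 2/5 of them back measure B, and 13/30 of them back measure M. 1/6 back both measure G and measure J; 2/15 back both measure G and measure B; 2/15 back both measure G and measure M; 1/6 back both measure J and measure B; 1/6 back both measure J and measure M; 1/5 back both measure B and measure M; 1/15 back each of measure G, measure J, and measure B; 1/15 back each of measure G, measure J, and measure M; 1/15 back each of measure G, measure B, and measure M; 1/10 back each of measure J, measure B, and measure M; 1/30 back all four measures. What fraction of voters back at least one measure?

14/15

By inclusion–exclusion:
P(≥1) = 11/30 + 13/30 + 2/5 + 13/30 − 1/6 − 2/15 − 2/15 − 1/6 − 1/6 − 1/5 + 1/15 + 1/15 + 1/15 + 1/10 − 1/30 = 14/15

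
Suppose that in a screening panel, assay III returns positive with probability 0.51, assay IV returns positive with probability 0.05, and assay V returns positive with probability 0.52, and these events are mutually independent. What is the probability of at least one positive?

0.77656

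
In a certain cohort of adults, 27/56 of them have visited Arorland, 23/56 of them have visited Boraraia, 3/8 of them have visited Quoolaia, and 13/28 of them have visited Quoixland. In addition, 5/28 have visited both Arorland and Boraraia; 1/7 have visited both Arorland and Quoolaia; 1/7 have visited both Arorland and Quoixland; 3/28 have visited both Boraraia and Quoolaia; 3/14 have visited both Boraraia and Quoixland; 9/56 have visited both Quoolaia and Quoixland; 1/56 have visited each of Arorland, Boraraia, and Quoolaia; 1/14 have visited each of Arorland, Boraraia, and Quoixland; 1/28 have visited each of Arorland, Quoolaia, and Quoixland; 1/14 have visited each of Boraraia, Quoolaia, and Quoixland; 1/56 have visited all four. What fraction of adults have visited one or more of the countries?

Using inclusion–exclusion:
P(union) = 27/56 + 23/56 + 3/8 + 13/28 − 5/28 − 1/7 − 1/7 − 3/28 − 3/14 − 9/56 + 1/56 + 1/14 + 1/28 + 1/14 − 1/56 = 27/28

27/28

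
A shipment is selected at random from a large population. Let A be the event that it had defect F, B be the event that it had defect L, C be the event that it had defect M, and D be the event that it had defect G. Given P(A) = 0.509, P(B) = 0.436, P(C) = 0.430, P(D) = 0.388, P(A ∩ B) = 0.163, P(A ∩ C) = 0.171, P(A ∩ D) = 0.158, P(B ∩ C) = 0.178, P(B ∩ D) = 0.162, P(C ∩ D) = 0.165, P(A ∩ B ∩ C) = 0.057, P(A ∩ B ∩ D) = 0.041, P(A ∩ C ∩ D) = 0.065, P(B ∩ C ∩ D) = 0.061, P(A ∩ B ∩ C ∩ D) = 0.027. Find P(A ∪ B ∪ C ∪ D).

0.963

Using inclusion–exclusion:
P(A ∪ B ∪ C ∪ D) = 0.509 + 0.436 + 0.430 + 0.388 − 0.163 − 0.171 − 0.158 − 0.178 − 0.162 − 0.165 + 0.057 + 0.041 + 0.065 + 0.061 − 0.027 = 0.963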